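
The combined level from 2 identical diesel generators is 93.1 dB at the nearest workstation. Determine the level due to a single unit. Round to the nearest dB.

For N identical incoherent sources L_total = L₁ + 10·log₁₀ N, so L₁ = 93.1 − 10·log₁₀(2) = 93.1 − 3.010.

90 dB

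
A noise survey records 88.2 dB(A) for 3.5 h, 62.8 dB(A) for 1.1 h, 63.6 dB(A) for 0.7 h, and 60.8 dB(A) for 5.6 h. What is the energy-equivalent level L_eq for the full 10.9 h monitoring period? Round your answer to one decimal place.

Weight each interval's intensity by its duration and average over T = 10.9 h:
Σ tᵢ·10^(Lᵢ/10) = 3.5·10^(88.2/10) + 1.1·10^(62.8/10) + 0.7·10^(63.6/10) + 5.6·10^(60.8/10) = 2.323e+09.
L_eq = 10·log₁₀(2.323e+09/10.9) = 83.29 dB(A).

83.3 dB(A)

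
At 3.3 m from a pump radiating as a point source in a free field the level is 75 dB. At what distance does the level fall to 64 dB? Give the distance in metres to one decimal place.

For a point source L₁ − L₂ = 20·log₁₀(r₂/r₁), so r₂ = r₁·10^((L₁−L₂)/20).
r₂ = 3.3·10^((75−64)/20) = 3.3·10^(11.0/20) = 11.71 m.

11.7 m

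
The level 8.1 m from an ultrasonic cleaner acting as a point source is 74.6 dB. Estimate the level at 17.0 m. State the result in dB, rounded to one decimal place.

68.2 dB

For a point source, L₂ = L₁ − 20·log₁₀(r₂/r₁).
L₂ = 74.6 − 20·log₁₀(17.0/8.1) = 74.6 − 6.439 = 68.16 dB.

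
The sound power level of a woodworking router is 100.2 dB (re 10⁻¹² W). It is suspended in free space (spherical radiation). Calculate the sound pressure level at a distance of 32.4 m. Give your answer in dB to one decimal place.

59.0 dB

The power spreads over a sphere of area 4π·r², so L_p = L_w − 10·log₁₀(4π·r²).
4π·r² = 1.319e+04 m², 10·log₁₀ of that is 41.203 dB.
L_p = 100.2 − 41.203 = 59.00 dB.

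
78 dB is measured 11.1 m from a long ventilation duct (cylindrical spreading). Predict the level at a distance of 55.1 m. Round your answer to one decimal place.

71.0 dB

Cylindrical spreading from a line source gives a 10·log₁₀(r₂/r₁) drop.
L₂ = 78 − 10·log₁₀(55.1/11.1) = 78 − 6.958 = 71.04 dB.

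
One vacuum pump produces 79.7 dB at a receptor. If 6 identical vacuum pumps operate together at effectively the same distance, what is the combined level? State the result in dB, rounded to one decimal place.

87.5 dB

With 6 equal, uncorrelated contributions the intensity is 6× that of one unit, giving a rise of 10·log₁₀ 6.
L_total = 79.7 + 10·log₁₀(6) = 79.7 + 7.782 = 87.48 dB.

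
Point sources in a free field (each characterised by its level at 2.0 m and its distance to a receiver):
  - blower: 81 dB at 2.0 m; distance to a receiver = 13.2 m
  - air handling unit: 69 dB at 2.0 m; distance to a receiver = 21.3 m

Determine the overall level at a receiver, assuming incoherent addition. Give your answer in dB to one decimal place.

64.7 dB

First find each source's level at the receiver (point-source: −20·log₁₀(r/r_ref)), then combine on an intensity basis.
blower: 81 − 20·log₁₀(13.2/2.0) = 81 − 16.39 = 64.61 dB.
air handling unit: 69 − 20·log₁₀(21.3/2.0) = 69 − 20.55 = 48.45 dB.
Σ 10^(L/10) = 2.960e+06 → L_total = 10·log₁₀(2.960e+06) = 64.71 dB.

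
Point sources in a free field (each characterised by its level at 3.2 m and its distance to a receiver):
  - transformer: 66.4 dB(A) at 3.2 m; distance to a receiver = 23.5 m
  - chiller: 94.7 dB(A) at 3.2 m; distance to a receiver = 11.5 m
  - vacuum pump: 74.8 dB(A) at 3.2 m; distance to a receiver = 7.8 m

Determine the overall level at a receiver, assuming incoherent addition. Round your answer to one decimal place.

First find each source's level at the receiver (point-source: −20·log₁₀(r/r_ref)), then combine on an intensity basis.
transformer: 66.4 − 20·log₁₀(23.5/3.2) = 66.4 − 17.32 = 49.08 dB(A).
chiller: 94.7 − 20·log₁₀(11.5/3.2) = 94.7 − 11.11 = 83.59 dB(A).
vacuum pump: 74.8 − 20·log₁₀(7.8/3.2) = 74.8 − 7.74 = 67.06 dB(A).
Σ 10^(L/10) = 2.337e+08 → L_total = 10·log₁₀(2.337e+08) = 83.69 dB(A).

83.7 dB(A)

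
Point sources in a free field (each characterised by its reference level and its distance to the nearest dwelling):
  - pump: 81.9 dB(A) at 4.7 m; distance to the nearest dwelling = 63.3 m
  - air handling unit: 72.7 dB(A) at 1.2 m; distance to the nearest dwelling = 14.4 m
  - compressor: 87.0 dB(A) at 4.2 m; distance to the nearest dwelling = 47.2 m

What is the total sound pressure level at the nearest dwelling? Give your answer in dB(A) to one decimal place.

Apply inverse-square spreading to bring every level to the receiver, then sum 10^(L/10).
pump: 81.9 − 20·log₁₀(63.3/4.7) = 81.9 − 22.59 = 59.31 dB(A).
air handling unit: 72.7 − 20·log₁₀(14.4/1.2) = 72.7 − 21.58 = 51.12 dB(A).
compressor: 87.0 − 20·log₁₀(47.2/4.2) = 87.0 − 21.01 = 65.99 dB(A).
Σ 10^(L/10) = 4.952e+06 → L_total = 10·log₁₀(4.952e+06) = 66.95 dB(A).

66.9 dB(A)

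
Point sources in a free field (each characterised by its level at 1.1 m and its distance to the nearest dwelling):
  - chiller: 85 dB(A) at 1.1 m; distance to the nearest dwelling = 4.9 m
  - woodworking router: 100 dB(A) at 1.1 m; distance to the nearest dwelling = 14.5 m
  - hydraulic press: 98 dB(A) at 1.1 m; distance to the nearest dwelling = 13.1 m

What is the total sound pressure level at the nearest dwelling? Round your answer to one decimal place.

First find each source's level at the receiver (point-source: −20·log₁₀(r/r_ref)), then combine on an intensity basis.
chiller: 85 − 20·log₁₀(4.9/1.1) = 85 − 12.98 = 72.02 dB(A).
woodworking router: 100 − 20·log₁₀(14.5/1.1) = 100 − 22.40 = 77.60 dB(A).
hydraulic press: 98 − 20·log₁₀(13.1/1.1) = 98 − 21.52 = 76.48 dB(A).
Σ 10^(L/10) = 1.180e+08 → L_total = 10·log₁₀(1.180e+08) = 80.72 dB(A).

80.7 dB(A)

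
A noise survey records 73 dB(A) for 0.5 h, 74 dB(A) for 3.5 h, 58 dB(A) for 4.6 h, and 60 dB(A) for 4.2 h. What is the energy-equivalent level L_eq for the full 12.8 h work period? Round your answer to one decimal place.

The energy average is taken in the linear domain: L_eq = 10·log₁₀[(Σ tᵢ·10^(Lᵢ/10))/T], T = 12.8 h.
Σ tᵢ·10^(Lᵢ/10) = 0.5·10^(73/10) + 3.5·10^(74/10) + 4.6·10^(58/10) + 4.2·10^(60/10) = 1.050e+08.
L_eq = 10·log₁₀(1.050e+08/12.8) = 69.14 dB(A).

69.1 dB(A)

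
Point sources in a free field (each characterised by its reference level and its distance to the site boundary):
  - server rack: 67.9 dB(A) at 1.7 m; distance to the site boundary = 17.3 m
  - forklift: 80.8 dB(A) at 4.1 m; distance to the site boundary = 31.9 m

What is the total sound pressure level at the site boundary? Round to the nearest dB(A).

Apply inverse-square spreading to bring every level to the receiver, then sum 10^(L/10).
server rack: 67.9 − 20·log₁₀(17.3/1.7) = 67.9 − 20.15 = 47.75 dB(A).
forklift: 80.8 − 20·log₁₀(31.9/4.1) = 80.8 − 17.82 = 62.98 dB(A).
Σ 10^(L/10) = 2.046e+06 → L_total = 10·log₁₀(2.046e+06) = 63.11 dB(A).

63 dB(A)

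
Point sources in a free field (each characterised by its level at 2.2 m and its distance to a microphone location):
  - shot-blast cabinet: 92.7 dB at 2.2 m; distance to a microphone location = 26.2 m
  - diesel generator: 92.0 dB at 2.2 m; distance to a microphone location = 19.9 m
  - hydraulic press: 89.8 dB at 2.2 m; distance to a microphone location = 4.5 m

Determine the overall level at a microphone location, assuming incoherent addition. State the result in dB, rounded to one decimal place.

Apply inverse-square spreading to bring every level to the receiver, then sum 10^(L/10).
shot-blast cabinet: 92.7 − 20·log₁₀(26.2/2.2) = 92.7 − 21.52 = 71.18 dB.
diesel generator: 92.0 − 20·log₁₀(19.9/2.2) = 92.0 − 19.13 = 72.87 dB.
hydraulic press: 89.8 − 20·log₁₀(4.5/2.2) = 89.8 − 6.22 = 83.58 dB.
Σ 10^(L/10) = 2.608e+08 → L_total = 10·log₁₀(2.608e+08) = 84.16 dB.

84.2 dB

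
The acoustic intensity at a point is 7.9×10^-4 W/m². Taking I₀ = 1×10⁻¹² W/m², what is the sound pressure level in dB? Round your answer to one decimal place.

I/I₀ = 7.9×10^-4/10⁻¹² = 7.9×10^8, and L = 10·log₁₀(I/I₀).
L = 10·(0.8976 + 8) = 88.98 dB.

89.0 dB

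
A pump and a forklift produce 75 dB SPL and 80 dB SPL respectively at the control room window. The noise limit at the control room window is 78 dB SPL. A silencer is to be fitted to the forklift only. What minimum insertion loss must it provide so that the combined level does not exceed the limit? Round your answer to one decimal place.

5.0 dB

Everything except the forklift sums to 10^(75/10) = 3.162e+07 in linear terms, 75.00 dB SPL.
To meet 78 dB SPL overall, the treated forklift may contribute at most 10^(78/10) − 3.162e+07 = 3.147e+07, i.e. 74.98 dB SPL.
Required insertion loss = 80 − 74.98 = 5.02 dB.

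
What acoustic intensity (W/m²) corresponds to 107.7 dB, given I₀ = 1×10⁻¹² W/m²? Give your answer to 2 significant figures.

L = 10·log₁₀(I/I₀) ⇒ I = I₀·10^(L/10) = 10⁻¹² × 10^10.77.

0.059 W/m²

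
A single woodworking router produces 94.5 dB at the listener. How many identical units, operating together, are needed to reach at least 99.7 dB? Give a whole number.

Need L₁ + 10·log₁₀ N ≥ 99.7, i.e. log₁₀ N ≥ 0.52.
N ≥ 10^(5.2/10) = 3.311, so N = 4.

4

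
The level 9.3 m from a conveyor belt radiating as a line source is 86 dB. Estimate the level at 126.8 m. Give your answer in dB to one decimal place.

Cylindrical spreading from a line source gives a 10·log₁₀(r₂/r₁) drop.
L₂ = 86 − 10·log₁₀(126.8/9.3) = 86 − 11.346 = 74.65 dB.

74.7 dB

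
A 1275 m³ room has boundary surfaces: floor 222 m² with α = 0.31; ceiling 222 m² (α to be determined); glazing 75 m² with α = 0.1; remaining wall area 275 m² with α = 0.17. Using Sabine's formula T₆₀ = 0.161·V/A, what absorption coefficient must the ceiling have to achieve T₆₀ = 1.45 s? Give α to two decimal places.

0.08

From T₆₀ = 0.161·V/A, the target T₆₀ = 1.45 s needs A = 0.161·1275/1.45 = 141.57 m².
Absorption from the other surfaces = 222·0.31 + 75·0.1 + 275·0.17 = 123.07 m², so the ceiling must supply 18.50 m² over 222 m².
α = 18.50/222 = 0.083.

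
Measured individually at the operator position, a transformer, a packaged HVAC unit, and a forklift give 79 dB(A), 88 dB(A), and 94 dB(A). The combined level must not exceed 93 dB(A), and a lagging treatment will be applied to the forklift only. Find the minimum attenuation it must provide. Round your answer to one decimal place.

2.9 dB

Everything except the forklift sums to 10^(79/10) + 10^(88/10) = 7.104e+08 in linear terms, 88.51 dB(A).
To meet 93 dB(A) overall, the treated forklift may contribute at most 10^(93/10) − 7.104e+08 = 1.285e+09, i.e. 91.09 dB(A).
So the forklift must be reduced from 94 to 91.09 dB(A): IL = 2.91 dB.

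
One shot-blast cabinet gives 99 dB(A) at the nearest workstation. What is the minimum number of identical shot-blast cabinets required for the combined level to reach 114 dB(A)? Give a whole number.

32

N identical sources give L₁ + 10·log₁₀ N, so require 10·log₁₀ N ≥ 114 − 99 = 15.0 dB.
N ≥ 10^(15.0/10) = 31.623, so N = 32.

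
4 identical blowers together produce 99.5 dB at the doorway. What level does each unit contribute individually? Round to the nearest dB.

For N identical incoherent sources L_total = L₁ + 10·log₁₀ N, so L₁ = 99.5 − 10·log₁₀(4) = 99.5 − 6.021.

93 dB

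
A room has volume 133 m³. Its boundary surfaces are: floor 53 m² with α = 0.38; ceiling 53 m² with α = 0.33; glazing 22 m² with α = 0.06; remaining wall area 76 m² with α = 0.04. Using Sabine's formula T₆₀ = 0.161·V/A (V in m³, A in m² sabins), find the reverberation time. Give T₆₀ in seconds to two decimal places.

Total absorption A = 53·0.38 + 53·0.33 + 22·0.06 + 76·0.04 = 41.99 m² sabins.
T₆₀ = 0.161 × 133 / 41.99 = 0.510 s.

0.51 s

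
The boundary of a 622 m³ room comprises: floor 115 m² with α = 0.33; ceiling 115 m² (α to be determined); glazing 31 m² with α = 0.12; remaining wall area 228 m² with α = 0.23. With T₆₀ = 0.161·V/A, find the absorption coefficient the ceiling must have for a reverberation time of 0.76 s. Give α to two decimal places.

0.33

A = 0.161·V/T₆₀ = 0.161·622/0.76 = 131.77 m² sabins.
Absorption from the other surfaces = 115·0.33 + 31·0.12 + 228·0.23 = 94.11 m², so the ceiling must supply 37.66 m² over 115 m².
α = 37.66/115 = 0.327.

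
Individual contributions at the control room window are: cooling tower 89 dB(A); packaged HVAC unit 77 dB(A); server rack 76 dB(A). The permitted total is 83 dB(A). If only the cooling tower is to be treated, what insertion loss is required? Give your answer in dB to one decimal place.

8.6 dB

Fixed contribution from the other sources: Σ 10^(L/10) = 10^(77/10) + 10^(76/10) = 8.993e+07 (79.54 dB(A)).
To meet 83 dB(A) overall, the treated cooling tower may contribute at most 10^(83/10) − 8.993e+07 = 1.096e+08, i.e. 80.40 dB(A).
Required insertion loss = 89 − 80.40 = 8.60 dB.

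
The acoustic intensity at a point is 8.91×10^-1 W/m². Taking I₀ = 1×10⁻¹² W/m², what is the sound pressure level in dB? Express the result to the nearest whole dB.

L = 10·log₁₀(I/I₀) = 10·log₁₀(8.91×10^-1/10⁻¹²) = 10·log₁₀(8.91×10^11).
L = 10·(0.9499 + 11) = 119.50 dB.

119 dB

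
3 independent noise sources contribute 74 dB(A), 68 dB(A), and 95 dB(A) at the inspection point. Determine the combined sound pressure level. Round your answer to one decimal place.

95.0 dB(A)

Incoherent sources combine by intensity addition: L_total = 10·log₁₀(Σ 10^(L_i/10)).
Σ 10^(L/10) = 10^(74/10) + 10^(68/10) + 10^(95/10) = 3.194e+09.
L_total = 10·log₁₀(3.194e+09) = 95.04 dB(A).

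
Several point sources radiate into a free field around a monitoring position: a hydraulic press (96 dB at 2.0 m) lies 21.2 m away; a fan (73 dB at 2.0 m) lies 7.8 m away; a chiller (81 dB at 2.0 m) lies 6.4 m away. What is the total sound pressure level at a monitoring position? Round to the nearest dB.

Apply inverse-square spreading to bring every level to the receiver, then sum 10^(L/10).
hydraulic press: 96 − 20·log₁₀(21.2/2.0) = 96 − 20.51 = 75.49 dB.
fan: 73 − 20·log₁₀(7.8/2.0) = 73 − 11.82 = 61.18 dB.
chiller: 81 − 20·log₁₀(6.4/2.0) = 81 − 10.10 = 70.90 dB.
Σ 10^(L/10) = 4.904e+07 → L_total = 10·log₁₀(4.904e+07) = 76.91 dB.

77 dB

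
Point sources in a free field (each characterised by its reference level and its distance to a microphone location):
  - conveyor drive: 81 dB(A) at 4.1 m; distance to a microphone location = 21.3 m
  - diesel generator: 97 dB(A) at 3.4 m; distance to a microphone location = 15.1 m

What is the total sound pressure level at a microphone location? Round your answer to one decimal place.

84.1 dB(A)

Apply inverse-square spreading to bring every level to the receiver, then sum 10^(L/10).
conveyor drive: 81 − 20·log₁₀(21.3/4.1) = 81 − 14.31 = 66.69 dB(A).
diesel generator: 97 − 20·log₁₀(15.1/3.4) = 97 − 12.95 = 84.05 dB(A).
Σ 10^(L/10) = 2.588e+08 → L_total = 10·log₁₀(2.588e+08) = 84.13 dB(A).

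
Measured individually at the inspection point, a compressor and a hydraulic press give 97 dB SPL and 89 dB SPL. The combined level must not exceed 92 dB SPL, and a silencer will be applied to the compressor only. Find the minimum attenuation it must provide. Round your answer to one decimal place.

8.0 dB

Fixed contribution from the other source: Σ 10^(L/10) = 10^(89/10) = 7.943e+08 (89.00 dB SPL).
To meet 92 dB SPL overall, the treated compressor may contribute at most 10^(92/10) − 7.943e+08 = 7.906e+08, i.e. 88.98 dB SPL.
Required insertion loss = 97 − 88.98 = 8.02 dB.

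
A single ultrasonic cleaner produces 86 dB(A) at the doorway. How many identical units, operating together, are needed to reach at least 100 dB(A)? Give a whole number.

N identical sources give L₁ + 10·log₁₀ N, so require 10·log₁₀ N ≥ 100 − 86 = 14.0 dB.
N ≥ 10^(14.0/10) = 25.119, so N = 26.

26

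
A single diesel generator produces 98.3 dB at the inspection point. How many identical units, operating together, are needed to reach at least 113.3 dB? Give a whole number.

The shortfall is 113.3 − 98.3 = 15.0 dB, and N units add 10·log₁₀ N, so need 10·log₁₀ N ≥ 15.0.
N ≥ 10^(15.0/10) = 31.623, so N = 32.

32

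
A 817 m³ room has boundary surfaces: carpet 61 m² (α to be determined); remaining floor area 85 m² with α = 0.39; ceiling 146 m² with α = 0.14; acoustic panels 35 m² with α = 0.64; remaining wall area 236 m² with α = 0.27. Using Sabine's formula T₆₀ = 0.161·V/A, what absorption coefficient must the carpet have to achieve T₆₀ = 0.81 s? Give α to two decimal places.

0.37

A = 0.161·V/T₆₀ = 0.161·817/0.81 = 162.39 m² sabins.
Absorption from the other surfaces = 85·0.39 + 146·0.14 + 35·0.64 + 236·0.27 = 139.71 m², so the carpet must supply 22.68 m² over 61 m².
α = 22.68/61 = 0.372.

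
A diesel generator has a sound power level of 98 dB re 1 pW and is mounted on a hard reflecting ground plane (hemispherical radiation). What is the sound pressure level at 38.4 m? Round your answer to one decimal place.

Free-field hemispherical radiation: L_p = L_w − 10·log₁₀(2π·r²), r = 38.4 m.
2π·r² = 9265 m², 10·log₁₀ of that is 39.668 dB.
L_p = 98 − 39.668 = 58.33 dB.

58.3 dB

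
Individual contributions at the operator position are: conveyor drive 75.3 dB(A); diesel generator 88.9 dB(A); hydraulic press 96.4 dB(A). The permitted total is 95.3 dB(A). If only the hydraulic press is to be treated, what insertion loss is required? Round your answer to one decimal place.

2.3 dB

Everything except the hydraulic press sums to 10^(75.3/10) + 10^(88.9/10) = 8.101e+08 in linear terms, 89.09 dB(A).
To meet 95.3 dB(A) overall, the treated hydraulic press may contribute at most 10^(95.3/10) − 8.101e+08 = 2.578e+09, i.e. 94.11 dB(A).
So the hydraulic press must be reduced from 96.4 to 94.11 dB(A): IL = 2.29 dB.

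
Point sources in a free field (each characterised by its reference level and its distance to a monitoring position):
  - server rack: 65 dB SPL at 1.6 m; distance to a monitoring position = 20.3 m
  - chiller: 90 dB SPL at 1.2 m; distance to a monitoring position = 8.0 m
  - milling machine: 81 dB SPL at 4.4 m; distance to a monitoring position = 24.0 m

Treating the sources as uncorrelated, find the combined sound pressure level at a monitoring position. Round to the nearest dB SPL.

First find each source's level at the receiver (point-source: −20·log₁₀(r/r_ref)), then combine on an intensity basis.
server rack: 65 − 20·log₁₀(20.3/1.6) = 65 − 22.07 = 42.93 dB SPL.
chiller: 90 − 20·log₁₀(8.0/1.2) = 90 − 16.48 = 73.52 dB SPL.
milling machine: 81 − 20·log₁₀(24.0/4.4) = 81 − 14.74 = 66.26 dB SPL.
Σ 10^(L/10) = 2.675e+07 → L_total = 10·log₁₀(2.675e+07) = 74.27 dB SPL.

74 dB SPL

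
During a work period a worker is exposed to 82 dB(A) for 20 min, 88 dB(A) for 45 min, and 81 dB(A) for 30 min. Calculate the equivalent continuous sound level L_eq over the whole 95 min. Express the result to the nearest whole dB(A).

86 dB(A)

L_eq = 10·log₁₀[(1/T)·Σ tᵢ·10^(Lᵢ/10)] with T = 95 min.
Σ tᵢ·10^(Lᵢ/10) = 20·10^(82/10) + 45·10^(88/10) + 30·10^(81/10) = 3.534e+10.
L_eq = 10·log₁₀(3.534e+10/95) = 85.71 dB(A).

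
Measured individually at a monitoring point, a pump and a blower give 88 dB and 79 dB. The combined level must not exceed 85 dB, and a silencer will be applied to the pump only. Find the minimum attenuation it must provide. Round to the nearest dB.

Fixed contribution from the other source: Σ 10^(L/10) = 10^(79/10) = 7.943e+07 (79.00 dB).
To meet 85 dB overall, the treated pump may contribute at most 10^(85/10) − 7.943e+07 = 2.368e+08, i.e. 83.74 dB.
So the pump must be reduced from 88 to 83.74 dB: IL = 4.26 dB.

4 dB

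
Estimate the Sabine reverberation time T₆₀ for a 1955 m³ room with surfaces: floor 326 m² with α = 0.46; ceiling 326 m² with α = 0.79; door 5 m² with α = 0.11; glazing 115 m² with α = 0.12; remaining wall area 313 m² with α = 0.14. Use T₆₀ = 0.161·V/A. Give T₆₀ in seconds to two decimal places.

0.68 s

Total absorption A = 326·0.46 + 326·0.79 + 5·0.11 + 115·0.12 + 313·0.14 = 465.67 m² sabins.
T₆₀ = 0.161·V/A = 0.161·1955/465.67 = 0.676 s.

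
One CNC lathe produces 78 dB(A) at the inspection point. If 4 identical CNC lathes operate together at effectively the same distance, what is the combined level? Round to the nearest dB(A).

84 dB(A)

N identical incoherent sources raise the level by 10·log₁₀ N.
L_total = 78 + 10·log₁₀(4) = 78 + 6.021 = 84.02 dB(A).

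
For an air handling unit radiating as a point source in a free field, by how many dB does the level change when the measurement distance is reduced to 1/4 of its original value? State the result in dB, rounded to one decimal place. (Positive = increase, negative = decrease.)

With spherical spreading the level changes by −20·log₁₀(r₂/r₁).
ΔL = −20·log₁₀(0.25) = +12.04 dB.

+12.0 dB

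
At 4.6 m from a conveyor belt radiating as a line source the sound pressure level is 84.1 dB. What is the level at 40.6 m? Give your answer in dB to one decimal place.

Line-source attenuation: ΔL = 10·log₁₀(r₂/r₁) = 10·log₁₀(40.6/4.6) = 9.458 dB.
L₂ = 84.1 − 10·log₁₀(40.6/4.6) = 84.1 − 9.458 = 74.64 dB.

74.6 dB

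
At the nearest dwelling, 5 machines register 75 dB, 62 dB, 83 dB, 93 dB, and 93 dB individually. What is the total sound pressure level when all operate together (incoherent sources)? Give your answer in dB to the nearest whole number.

For uncorrelated sources the intensities add, so convert each level to linear form, sum, and take 10·log₁₀ of the total.
Σ 10^(L/10) = 10^(75/10) + 10^(62/10) + 10^(83/10) + 10^(93/10) + 10^(93/10) = 4.223e+09.
L_total = 10·log₁₀(4.223e+09) = 96.26 dB.

96 dB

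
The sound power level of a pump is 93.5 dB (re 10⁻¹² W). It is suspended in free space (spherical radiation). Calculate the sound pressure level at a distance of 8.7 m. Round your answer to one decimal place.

63.7 dB

L_p = L_w − 10·log₁₀(4π·r²) with r = 8.7 m.
4π·r² = 951.1 m², 10·log₁₀ of that is 29.782 dB.
L_p = 93.5 − 29.782 = 63.72 dB.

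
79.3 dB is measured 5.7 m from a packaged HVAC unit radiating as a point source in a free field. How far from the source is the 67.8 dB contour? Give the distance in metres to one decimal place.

Point-source spreading drops the level by 20·log₁₀(r₂/r₁); inverting, r₂/r₁ = 10^(ΔL/20).
r₂ = 5.7·10^((79.3−67.8)/20) = 5.7·10^(11.5/20) = 21.42 m.

21.4 m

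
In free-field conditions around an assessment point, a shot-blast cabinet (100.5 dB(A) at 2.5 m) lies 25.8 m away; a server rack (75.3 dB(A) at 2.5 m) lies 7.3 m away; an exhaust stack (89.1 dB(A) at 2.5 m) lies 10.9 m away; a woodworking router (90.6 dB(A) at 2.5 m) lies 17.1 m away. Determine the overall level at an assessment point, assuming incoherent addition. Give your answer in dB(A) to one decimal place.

82.5 dB(A)

Apply inverse-square spreading to bring every level to the receiver, then sum 10^(L/10).
shot-blast cabinet: 100.5 − 20·log₁₀(25.8/2.5) = 100.5 − 20.27 = 80.23 dB(A).
server rack: 75.3 − 20·log₁₀(7.3/2.5) = 75.3 − 9.31 = 65.99 dB(A).
exhaust stack: 89.1 − 20·log₁₀(10.9/2.5) = 89.1 − 12.79 = 76.31 dB(A).
woodworking router: 90.6 − 20·log₁₀(17.1/2.5) = 90.6 − 16.70 = 73.90 dB(A).
Σ 10^(L/10) = 1.766e+08 → L_total = 10·log₁₀(1.766e+08) = 82.47 dB(A).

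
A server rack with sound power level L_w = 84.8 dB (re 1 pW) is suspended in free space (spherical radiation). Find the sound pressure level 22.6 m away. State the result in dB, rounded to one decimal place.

46.7 dB

L_p = L_w − 10·log₁₀(4π·r²) with r = 22.6 m.
4π·r² = 6418 m², 10·log₁₀ of that is 38.074 dB.
L_p = 84.8 − 38.074 = 46.73 dB.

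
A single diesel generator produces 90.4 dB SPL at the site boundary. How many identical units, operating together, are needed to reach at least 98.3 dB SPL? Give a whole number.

Need L₁ + 10·log₁₀ N ≥ 98.3, i.e. log₁₀ N ≥ 0.79.
N ≥ 10^(7.9/10) = 6.166, so N = 7.

7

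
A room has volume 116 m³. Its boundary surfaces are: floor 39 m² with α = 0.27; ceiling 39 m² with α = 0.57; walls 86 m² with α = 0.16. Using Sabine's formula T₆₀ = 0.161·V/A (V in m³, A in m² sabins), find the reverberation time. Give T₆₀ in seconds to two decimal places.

Total absorption A = 39·0.27 + 39·0.57 + 86·0.16 = 46.52 m² sabins.
T₆₀ = 0.161·V/A = 0.161·116/46.52 = 0.401 s.

0.40 s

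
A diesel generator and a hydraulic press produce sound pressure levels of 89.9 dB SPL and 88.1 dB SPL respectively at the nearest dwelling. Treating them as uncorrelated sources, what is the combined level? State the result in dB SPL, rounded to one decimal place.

For uncorrelated sources the intensities add, so convert each level to linear form, sum, and take 10·log₁₀ of the total.
Σ 10^(L/10) = 10^(89.9/10) + 10^(88.1/10) = 1.623e+09.
L_total = 10·log₁₀(1.623e+09) = 92.10 dB SPL.

92.1 dB SPL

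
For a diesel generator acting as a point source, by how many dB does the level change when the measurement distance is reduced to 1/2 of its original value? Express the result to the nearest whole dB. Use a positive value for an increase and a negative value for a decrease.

A point source loses 6 dB per doubling of distance; generally ΔL = −20·log₁₀(r₂/r₁).
ΔL = −20·log₁₀(0.5) = +6.02 dB.

+6 dB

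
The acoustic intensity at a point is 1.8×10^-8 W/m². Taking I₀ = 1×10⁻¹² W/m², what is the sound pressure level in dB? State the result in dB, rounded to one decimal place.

I/I₀ = 1.8×10^-8/10⁻¹² = 1.8×10^4, and L = 10·log₁₀(I/I₀).
L = 10·(0.2553 + 4) = 42.55 dB.

42.6 dB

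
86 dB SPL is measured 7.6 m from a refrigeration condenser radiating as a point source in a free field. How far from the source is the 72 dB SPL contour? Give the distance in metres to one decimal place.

Point-source spreading drops the level by 20·log₁₀(r₂/r₁); inverting, r₂/r₁ = 10^(ΔL/20).
r₂ = 7.6·10^((86−72)/20) = 7.6·10^(14.0/20) = 38.09 m.

38.1 m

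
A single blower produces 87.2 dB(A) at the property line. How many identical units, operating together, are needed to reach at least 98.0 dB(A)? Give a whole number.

13

N identical sources give L₁ + 10·log₁₀ N, so require 10·log₁₀ N ≥ 98.0 − 87.2 = 10.8 dB.
N ≥ 10^(10.8/10) = 12.023, so N = 13.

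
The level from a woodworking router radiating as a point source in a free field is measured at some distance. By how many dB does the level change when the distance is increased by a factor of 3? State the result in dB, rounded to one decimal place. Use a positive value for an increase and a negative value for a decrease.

-9.5 dB

Point-source spreading: ΔL = −20·log₁₀(r₂/r₁).
ΔL = −20·log₁₀(3) = -9.54 dB.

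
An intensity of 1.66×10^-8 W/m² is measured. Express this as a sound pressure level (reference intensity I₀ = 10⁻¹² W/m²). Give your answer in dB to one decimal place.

Dividing by I₀ shifts the exponent by 12: I/I₀ = 1.66×10^4.
L = 10·(0.2201 + 4) = 42.20 dB.

42.2 dB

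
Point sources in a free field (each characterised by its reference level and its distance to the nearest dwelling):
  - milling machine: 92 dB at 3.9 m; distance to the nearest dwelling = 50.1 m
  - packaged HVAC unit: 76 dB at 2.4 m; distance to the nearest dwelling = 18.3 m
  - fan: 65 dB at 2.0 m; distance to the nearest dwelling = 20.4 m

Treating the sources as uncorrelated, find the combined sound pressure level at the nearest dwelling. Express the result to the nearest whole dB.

70 dB

First find each source's level at the receiver (point-source: −20·log₁₀(r/r_ref)), then combine on an intensity basis.
milling machine: 92 − 20·log₁₀(50.1/3.9) = 92 − 22.18 = 69.82 dB.
packaged HVAC unit: 76 − 20·log₁₀(18.3/2.4) = 76 − 17.64 = 58.36 dB.
fan: 65 − 20·log₁₀(20.4/2.0) = 65 − 20.17 = 44.83 dB.
Σ 10^(L/10) = 1.032e+07 → L_total = 10·log₁₀(1.032e+07) = 70.14 dB.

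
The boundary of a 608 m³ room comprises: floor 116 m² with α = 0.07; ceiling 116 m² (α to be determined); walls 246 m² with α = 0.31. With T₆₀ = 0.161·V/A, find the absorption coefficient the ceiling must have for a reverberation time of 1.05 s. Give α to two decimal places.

Required total absorption A = 0.161·608/1.05 = 93.23 m².
Absorption from the other surfaces = 116·0.07 + 246·0.31 = 84.38 m², so the ceiling must supply 8.85 m² over 116 m².
α = 8.85/116 = 0.076.

0.08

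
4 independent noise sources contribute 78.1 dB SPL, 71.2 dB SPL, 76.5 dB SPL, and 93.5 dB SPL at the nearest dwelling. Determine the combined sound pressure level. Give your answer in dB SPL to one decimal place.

93.7 dB SPL

For uncorrelated sources the intensities add, so convert each level to linear form, sum, and take 10·log₁₀ of the total.
Σ 10^(L/10) = 10^(78.1/10) + 10^(71.2/10) + 10^(76.5/10) + 10^(93.5/10) = 2.361e+09.
L_total = 10·log₁₀(2.361e+09) = 93.73 dB SPL.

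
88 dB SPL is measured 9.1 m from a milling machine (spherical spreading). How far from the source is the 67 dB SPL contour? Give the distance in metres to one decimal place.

For a point source L₁ − L₂ = 20·log₁₀(r₂/r₁), so r₂ = r₁·10^((L₁−L₂)/20).
r₂ = 9.1·10^((88−67)/20) = 9.1·10^(21.0/20) = 102.10 m.

102.1 m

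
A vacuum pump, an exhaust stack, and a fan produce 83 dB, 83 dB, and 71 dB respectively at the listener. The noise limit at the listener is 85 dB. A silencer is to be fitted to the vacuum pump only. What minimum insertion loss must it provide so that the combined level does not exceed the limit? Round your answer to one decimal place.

The untreated sources together contribute 10^(83/10) + 10^(71/10) = 2.121e+08, i.e. 83.27 dB.
The limit corresponds to 10^(85/10) = 3.162e+08; subtracting the fixed part leaves 1.041e+08 for the vacuum pump, i.e. 80.18 dB.
So the vacuum pump must be reduced from 83 to 80.18 dB: IL = 2.82 dB.

2.8 dB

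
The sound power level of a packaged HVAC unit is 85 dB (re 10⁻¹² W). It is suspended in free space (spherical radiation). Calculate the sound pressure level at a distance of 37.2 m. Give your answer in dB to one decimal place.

The power spreads over a sphere of area 4π·r², so L_p = L_w − 10·log₁₀(4π·r²).
4π·r² = 1.739e+04 m², 10·log₁₀ of that is 42.403 dB.
L_p = 85 − 42.403 = 42.60 dB.

42.6 dB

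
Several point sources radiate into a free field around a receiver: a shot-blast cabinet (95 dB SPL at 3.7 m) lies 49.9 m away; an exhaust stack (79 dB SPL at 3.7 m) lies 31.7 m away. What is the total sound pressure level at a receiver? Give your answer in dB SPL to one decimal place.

Propagate each source to the receiver with L = L_ref − 20·log₁₀(r/r_ref), then add intensities.
shot-blast cabinet: 95 − 20·log₁₀(49.9/3.7) = 95 − 22.60 = 72.40 dB SPL.
exhaust stack: 79 − 20·log₁₀(31.7/3.7) = 79 − 18.66 = 60.34 dB SPL.
Σ 10^(L/10) = 1.847e+07 → L_total = 10·log₁₀(1.847e+07) = 72.66 dB SPL.

72.7 dB SPL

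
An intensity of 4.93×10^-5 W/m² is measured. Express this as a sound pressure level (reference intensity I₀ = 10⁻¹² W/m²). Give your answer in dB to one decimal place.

Dividing by I₀ shifts the exponent by 12: I/I₀ = 4.93×10^7.
L = 10·(0.6928 + 7) = 76.93 dB.

76.9 dB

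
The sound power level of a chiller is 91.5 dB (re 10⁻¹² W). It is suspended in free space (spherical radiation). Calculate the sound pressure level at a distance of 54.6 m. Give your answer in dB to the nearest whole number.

Free-field spherical radiation: L_p = L_w − 10·log₁₀(4π·r²), r = 54.6 m.
4π·r² = 3.746e+04 m², 10·log₁₀ of that is 45.736 dB.
L_p = 91.5 − 45.736 = 45.76 dB.

46 dB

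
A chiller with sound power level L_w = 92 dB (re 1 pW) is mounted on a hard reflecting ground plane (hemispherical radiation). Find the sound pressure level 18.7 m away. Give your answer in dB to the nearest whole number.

59 dB

L_p = L_w − 10·log₁₀(2π·r²) with r = 18.7 m.
2π·r² = 2197 m², 10·log₁₀ of that is 33.419 dB.
L_p = 92 − 33.419 = 58.58 dB.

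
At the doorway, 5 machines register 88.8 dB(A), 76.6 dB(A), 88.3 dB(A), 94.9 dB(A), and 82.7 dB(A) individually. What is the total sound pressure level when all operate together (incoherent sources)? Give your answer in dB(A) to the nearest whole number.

97 dB(A)

For uncorrelated sources the intensities add, so convert each level to linear form, sum, and take 10·log₁₀ of the total.
Σ 10^(L/10) = 10^(88.8/10) + 10^(76.6/10) + 10^(88.3/10) + 10^(94.9/10) + 10^(82.7/10) = 4.757e+09.
L_total = 10·log₁₀(4.757e+09) = 96.77 dB(A).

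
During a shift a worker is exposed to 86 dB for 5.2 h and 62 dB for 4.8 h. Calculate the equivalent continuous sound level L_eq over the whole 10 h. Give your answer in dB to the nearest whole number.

L_eq = 10·log₁₀[(1/T)·Σ tᵢ·10^(Lᵢ/10)] with T = 10 h.
Σ tᵢ·10^(Lᵢ/10) = 5.2·10^(86/10) + 4.8·10^(62/10) = 2.078e+09.
L_eq = 10·log₁₀(2.078e+09/10) = 83.18 dB.

83 dB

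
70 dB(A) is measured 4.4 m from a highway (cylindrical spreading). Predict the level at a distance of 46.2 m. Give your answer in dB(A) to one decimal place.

For a line source, L₂ = L₁ − 10·log₁₀(r₂/r₁).
L₂ = 70 − 10·log₁₀(46.2/4.4) = 70 − 10.212 = 59.79 dB(A).

59.8 dB(A)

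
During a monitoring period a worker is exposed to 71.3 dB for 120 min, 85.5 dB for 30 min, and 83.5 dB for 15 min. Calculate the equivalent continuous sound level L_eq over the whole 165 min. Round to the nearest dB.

80 dB

L_eq = 10·log₁₀[(1/T)·Σ tᵢ·10^(Lᵢ/10)] with T = 165 min.
Σ tᵢ·10^(Lᵢ/10) = 120·10^(71.3/10) + 30·10^(85.5/10) + 15·10^(83.5/10) = 1.562e+10.
L_eq = 10·log₁₀(1.562e+10/165) = 79.76 dB.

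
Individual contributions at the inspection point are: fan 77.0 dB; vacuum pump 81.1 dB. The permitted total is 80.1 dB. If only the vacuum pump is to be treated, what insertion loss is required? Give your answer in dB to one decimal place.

3.9 dB

The untreated sources together contribute 10^(77.0/10) = 5.012e+07, i.e. 77.00 dB.
To meet 80.1 dB overall, the treated vacuum pump may contribute at most 10^(80.1/10) − 5.012e+07 = 5.221e+07, i.e. 77.18 dB.
So the vacuum pump must be reduced from 81.1 to 77.18 dB: IL = 3.92 dB.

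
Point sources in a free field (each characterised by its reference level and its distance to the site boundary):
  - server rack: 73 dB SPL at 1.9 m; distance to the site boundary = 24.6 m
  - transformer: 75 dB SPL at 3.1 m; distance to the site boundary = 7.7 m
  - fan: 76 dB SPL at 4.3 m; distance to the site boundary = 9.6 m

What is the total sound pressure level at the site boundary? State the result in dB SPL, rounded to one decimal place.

First find each source's level at the receiver (point-source: −20·log₁₀(r/r_ref)), then combine on an intensity basis.
server rack: 73 − 20·log₁₀(24.6/1.9) = 73 − 22.24 = 50.76 dB SPL.
transformer: 75 − 20·log₁₀(7.7/3.1) = 75 − 7.90 = 67.10 dB SPL.
fan: 76 − 20·log₁₀(9.6/4.3) = 76 − 6.98 = 69.02 dB SPL.
Σ 10^(L/10) = 1.323e+07 → L_total = 10·log₁₀(1.323e+07) = 71.22 dB SPL.

71.2 dB SPL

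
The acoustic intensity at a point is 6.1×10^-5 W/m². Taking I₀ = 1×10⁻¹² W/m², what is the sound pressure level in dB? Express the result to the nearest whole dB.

78 dB

Dividing by I₀ shifts the exponent by 12: I/I₀ = 6.1×10^7.
L = 10·(0.7853 + 7) = 77.85 dB.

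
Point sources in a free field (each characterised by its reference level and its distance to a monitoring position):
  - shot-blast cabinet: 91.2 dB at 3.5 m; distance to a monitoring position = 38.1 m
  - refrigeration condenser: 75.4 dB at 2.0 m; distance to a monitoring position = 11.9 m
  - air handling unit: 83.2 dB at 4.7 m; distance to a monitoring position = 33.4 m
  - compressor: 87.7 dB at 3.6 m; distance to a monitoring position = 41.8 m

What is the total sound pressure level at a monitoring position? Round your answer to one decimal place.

73.1 dB

Propagate each source to the receiver with L = L_ref − 20·log₁₀(r/r_ref), then add intensities.
shot-blast cabinet: 91.2 − 20·log₁₀(38.1/3.5) = 91.2 − 20.74 = 70.46 dB.
refrigeration condenser: 75.4 − 20·log₁₀(11.9/2.0) = 75.4 − 15.49 = 59.91 dB.
air handling unit: 83.2 − 20·log₁₀(33.4/4.7) = 83.2 − 17.03 = 66.17 dB.
compressor: 87.7 − 20·log₁₀(41.8/3.6) = 87.7 − 21.30 = 66.40 dB.
Σ 10^(L/10) = 2.061e+07 → L_total = 10·log₁₀(2.061e+07) = 73.14 dB.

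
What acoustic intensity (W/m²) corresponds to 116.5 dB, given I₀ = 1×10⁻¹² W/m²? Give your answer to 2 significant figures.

I/I₀ = 10^(116.5/10) = 4.467e+11, so I = 4.467e+11 × 10⁻¹² W/m².

0.45 W/m²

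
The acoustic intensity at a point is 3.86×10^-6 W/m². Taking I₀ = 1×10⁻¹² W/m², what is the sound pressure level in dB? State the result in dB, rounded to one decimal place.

I/I₀ = 3.86×10^-6/10⁻¹² = 3.86×10^6, and L = 10·log₁₀(I/I₀).
L = 10·(0.5866 + 6) = 65.87 dB.

65.9 dB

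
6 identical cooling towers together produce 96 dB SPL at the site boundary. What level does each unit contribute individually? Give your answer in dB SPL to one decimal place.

6 equal contributions raise the level by 10·log₁₀ 6 = 7.782 dB, so each unit alone gives 96 − 7.782.

88.2 dB SPL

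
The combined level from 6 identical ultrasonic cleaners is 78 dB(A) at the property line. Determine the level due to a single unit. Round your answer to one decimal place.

70.2 dB(A)

6 equal contributions raise the level by 10·log₁₀ 6 = 7.782 dB, so each unit alone gives 78 − 7.782.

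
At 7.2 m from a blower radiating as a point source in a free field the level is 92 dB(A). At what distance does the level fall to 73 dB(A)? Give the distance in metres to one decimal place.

64.2 m

For a point source L₁ − L₂ = 20·log₁₀(r₂/r₁), so r₂ = r₁·10^((L₁−L₂)/20).
r₂ = 7.2·10^((92−73)/20) = 7.2·10^(19.0/20) = 64.17 m.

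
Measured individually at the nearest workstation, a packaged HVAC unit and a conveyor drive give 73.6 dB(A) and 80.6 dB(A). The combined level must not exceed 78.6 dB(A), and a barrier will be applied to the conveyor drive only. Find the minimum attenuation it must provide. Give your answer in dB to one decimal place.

Everything except the conveyor drive sums to 10^(73.6/10) = 2.291e+07 in linear terms, 73.60 dB(A).
To meet 78.6 dB(A) overall, the treated conveyor drive may contribute at most 10^(78.6/10) − 2.291e+07 = 4.953e+07, i.e. 76.95 dB(A).
Required insertion loss = 80.6 − 76.95 = 3.65 dB.

3.7 dB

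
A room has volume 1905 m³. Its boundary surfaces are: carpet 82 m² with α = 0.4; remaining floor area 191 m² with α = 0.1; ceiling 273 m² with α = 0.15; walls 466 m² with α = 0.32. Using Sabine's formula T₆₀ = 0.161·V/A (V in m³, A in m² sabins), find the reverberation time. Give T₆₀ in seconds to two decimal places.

1.27 s

Total absorption A = 82·0.4 + 191·0.1 + 273·0.15 + 466·0.32 = 241.97 m² sabins.
T₆₀ = 0.161 × 1905 / 241.97 = 1.268 s.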